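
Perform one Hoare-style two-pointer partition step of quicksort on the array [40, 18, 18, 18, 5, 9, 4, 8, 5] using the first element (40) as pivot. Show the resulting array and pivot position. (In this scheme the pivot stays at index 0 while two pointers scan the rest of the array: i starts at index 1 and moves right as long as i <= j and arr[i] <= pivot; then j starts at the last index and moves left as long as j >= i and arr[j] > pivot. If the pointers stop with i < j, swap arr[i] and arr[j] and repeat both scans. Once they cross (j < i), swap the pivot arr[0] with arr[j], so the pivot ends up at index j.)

Hoare-style two-pointer partition with pivot = 40:

Initial array: [40, 18, 18, 18, 5, 9, 4, 8, 5]

Pointers start at i = 1, j = 8.
i ends at 9, j ends at 8: the pointers have crossed (j < i), so scanning stops.

Swap pivot arr[0] with arr[8] to place pivot at position 8: [5, 18, 18, 18, 5, 9, 4, 8, 40]
Pivot position: 8

After partitioning with pivot 40, the array becomes [5, 18, 18, 18, 5, 9, 4, 8, 40]. The pivot is placed at index 8. All elements to the left of the pivot are <= 40, and all elements to the right are > 40.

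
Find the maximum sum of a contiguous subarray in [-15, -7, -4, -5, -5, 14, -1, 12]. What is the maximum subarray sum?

Using Kadane's algorithm on [-15, -7, -4, -5, -5, 14, -1, 12]:

Scanning through the array:
Position 1 (value -7): max_ending_here = -7, max_so_far = -7
Position 2 (value -4): max_ending_here = -4, max_so_far = -4
Position 3 (value -5): max_ending_here = -5, max_so_far = -4
Position 4 (value -5): max_ending_here = -5, max_so_far = -4
Position 5 (value 14): max_ending_here = 14, max_so_far = 14
Position 6 (value -1): max_ending_here = 13, max_so_far = 14
Position 7 (value 12): max_ending_here = 25, max_so_far = 25

Maximum subarray: [14, -1, 12]
Maximum sum: 25

The maximum subarray is [14, -1, 12] with sum 25. This subarray runs from index 5 to index 7.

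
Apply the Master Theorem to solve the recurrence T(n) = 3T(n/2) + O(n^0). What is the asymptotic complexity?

Master Theorem for T(n) = 3T(n/2) + O(n^0):

a = 3, b = 2, c = 0
log_b(a) = log_2(3) = 1.5850

Case 1: c = 0 < log_2(3) = 1.5850
T(n) = O(n^(log_2 3))

For T(n) = 3T(n/2) + O(n^0): log_2(3) = 1.5850. This is Case 1 of the Master Theorem (c < log_b(a), work dominated by leaves), giving O(n^(log_2 3)).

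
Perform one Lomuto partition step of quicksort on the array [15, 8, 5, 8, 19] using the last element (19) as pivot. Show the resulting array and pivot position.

Lomuto partition with pivot = 19:

Initial array: [15, 8, 5, 8, 19]

arr[0]=15 <= 19: swap with position 0, array becomes [15, 8, 5, 8, 19]
arr[1]=8 <= 19: swap with position 1, array becomes [15, 8, 5, 8, 19]
arr[2]=5 <= 19: swap with position 2, array becomes [15, 8, 5, 8, 19]
arr[3]=8 <= 19: swap with position 3, array becomes [15, 8, 5, 8, 19]

Place pivot at position 4: [15, 8, 5, 8, 19]
Pivot position: 4

After partitioning with pivot 19, the array becomes [15, 8, 5, 8, 19]. The pivot is placed at index 4. All elements to the left of the pivot are <= 19, and all elements to the right are > 19.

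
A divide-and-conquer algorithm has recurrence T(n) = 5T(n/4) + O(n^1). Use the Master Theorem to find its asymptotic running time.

Master Theorem for T(n) = 5T(n/4) + O(n^1):

a = 5, b = 4, c = 1
log_b(a) = log_4(5) = 1.1610

Case 1: c = 1 < log_4(5) = 1.1610
T(n) = O(n^(log_4 5))

For T(n) = 5T(n/4) + O(n^1): log_4(5) = 1.1610. This is Case 1 of the Master Theorem (c < log_b(a), work dominated by leaves), giving O(n^(log_4 5)).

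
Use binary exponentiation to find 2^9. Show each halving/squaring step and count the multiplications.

Computing 2^9 by squaring (build up from 2^1; each line after the first costs one multiplication):

2^1 = 2
2^2 = (2^1)^2 = 2^2 = 4
2^4 = (2^2)^2 = 4^2 = 16
2^8 = (2^4)^2 = 16^2 = 256
2^9 = 2 * 2^8 = 2 * 256 = 512

Result: 512
Multiplications needed: 4 (4 lines after 2^1)

2^9 = 512. Using exponentiation by squaring, this requires 4 multiplications. The key idea: if the exponent is even, square the half-power; if odd, multiply by the base once.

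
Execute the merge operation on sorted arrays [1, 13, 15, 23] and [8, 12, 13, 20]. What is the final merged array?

Merging process:

Compare 1 vs 8: take 1 from left. Merged: [1]
Compare 13 vs 8: take 8 from right. Merged: [1, 8]
Compare 13 vs 12: take 12 from right. Merged: [1, 8, 12]
Compare 13 vs 13: take 13 from left. Merged: [1, 8, 12, 13]
Compare 15 vs 13: take 13 from right. Merged: [1, 8, 12, 13, 13]
Compare 15 vs 20: take 15 from left. Merged: [1, 8, 12, 13, 13, 15]
Compare 23 vs 20: take 20 from right. Merged: [1, 8, 12, 13, 13, 15, 20]
Append remaining from left: [23]. Merged: [1, 8, 12, 13, 13, 15, 20, 23]

Final merged array: [1, 8, 12, 13, 13, 15, 20, 23]
Total comparisons: 7

The merged array is [1, 8, 12, 13, 13, 15, 20, 23], requiring 7 comparisons. The merge step runs in O(n) time where n is the total number of elements.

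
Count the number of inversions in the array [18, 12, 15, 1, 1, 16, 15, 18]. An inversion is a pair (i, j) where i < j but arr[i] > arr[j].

Finding inversions in [18, 12, 15, 1, 1, 16, 15, 18]:

(0, 1): arr[0]=18 > arr[1]=12
(0, 2): arr[0]=18 > arr[2]=15
(0, 3): arr[0]=18 > arr[3]=1
(0, 4): arr[0]=18 > arr[4]=1
(0, 5): arr[0]=18 > arr[5]=16
(0, 6): arr[0]=18 > arr[6]=15
(1, 3): arr[1]=12 > arr[3]=1
(1, 4): arr[1]=12 > arr[4]=1
(2, 3): arr[2]=15 > arr[3]=1
(2, 4): arr[2]=15 > arr[4]=1
(5, 6): arr[5]=16 > arr[6]=15

Total inversions: 11

The array has 11 inversion(s): (0,1), (0,2), (0,3), (0,4), (0,5), (0,6), (1,3), (1,4), (2,3), (2,4), (5,6). Each pair (i,j) satisfies i < j and arr[i] > arr[j].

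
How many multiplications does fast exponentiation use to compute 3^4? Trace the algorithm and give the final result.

Computing 3^4 by squaring (build up from 3^1; each line after the first costs one multiplication):

3^1 = 3
3^2 = (3^1)^2 = 3^2 = 9
3^4 = (3^2)^2 = 9^2 = 81

Result: 81
Multiplications needed: 2 (2 lines after 3^1)

3^4 = 81. Using exponentiation by squaring, this requires 2 multiplications. The key idea: if the exponent is even, square the half-power; if odd, multiply by the base once.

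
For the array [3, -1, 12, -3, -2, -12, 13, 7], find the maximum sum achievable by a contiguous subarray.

Using Kadane's algorithm on [3, -1, 12, -3, -2, -12, 13, 7]:

Scanning through the array:
Position 1 (value -1): max_ending_here = 2, max_so_far = 3
Position 2 (value 12): max_ending_here = 14, max_so_far = 14
Position 3 (value -3): max_ending_here = 11, max_so_far = 14
Position 4 (value -2): max_ending_here = 9, max_so_far = 14
Position 5 (value -12): max_ending_here = -3, max_so_far = 14
Position 6 (value 13): max_ending_here = 13, max_so_far = 14
Position 7 (value 7): max_ending_here = 20, max_so_far = 20

Maximum subarray: [13, 7]
Maximum sum: 20

The maximum subarray is [13, 7] with sum 20. This subarray runs from index 6 to index 7.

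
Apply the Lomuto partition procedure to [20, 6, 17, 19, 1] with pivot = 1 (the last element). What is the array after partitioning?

Lomuto partition with pivot = 1:

Initial array: [20, 6, 17, 19, 1]

arr[0]=20 > 1: no swap
arr[1]=6 > 1: no swap
arr[2]=17 > 1: no swap
arr[3]=19 > 1: no swap

Place pivot at position 0: [1, 6, 17, 19, 20]
Pivot position: 0

After partitioning with pivot 1, the array becomes [1, 6, 17, 19, 20]. The pivot is placed at index 0. All elements to the left of the pivot are <= 1, and all elements to the right are > 1.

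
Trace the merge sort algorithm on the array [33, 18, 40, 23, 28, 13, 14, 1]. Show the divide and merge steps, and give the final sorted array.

Merge sort trace:

Split: [33, 18, 40, 23, 28, 13, 14, 1] -> [33, 18, 40, 23] and [28, 13, 14, 1]
  Split: [33, 18, 40, 23] -> [33, 18] and [40, 23]
    Split: [33, 18] -> [33] and [18]
    Merge: [33] + [18] -> [18, 33]
    Split: [40, 23] -> [40] and [23]
    Merge: [40] + [23] -> [23, 40]
  Merge: [18, 33] + [23, 40] -> [18, 23, 33, 40]
  Split: [28, 13, 14, 1] -> [28, 13] and [14, 1]
    Split: [28, 13] -> [28] and [13]
    Merge: [28] + [13] -> [13, 28]
    Split: [14, 1] -> [14] and [1]
    Merge: [14] + [1] -> [1, 14]
  Merge: [13, 28] + [1, 14] -> [1, 13, 14, 28]
Merge: [18, 23, 33, 40] + [1, 13, 14, 28] -> [1, 13, 14, 18, 23, 28, 33, 40]

Final sorted array: [1, 13, 14, 18, 23, 28, 33, 40]

The merge sort proceeds by recursively splitting the array and merging sorted halves.
After all merges, the sorted array is [1, 13, 14, 18, 23, 28, 33, 40].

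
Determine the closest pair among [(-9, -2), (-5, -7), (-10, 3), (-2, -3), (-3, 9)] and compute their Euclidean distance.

Computing all pairwise distances among 5 points:

d((-9, -2), (-5, -7)) = 6.4031
d((-9, -2), (-10, 3)) = 5.099
d((-9, -2), (-2, -3)) = 7.0711
d((-9, -2), (-3, 9)) = 12.53
d((-5, -7), (-10, 3)) = 11.1803
d((-5, -7), (-2, -3)) = 5.0 <-- minimum
d((-5, -7), (-3, 9)) = 16.1245
d((-10, 3), (-2, -3)) = 10.0
d((-10, 3), (-3, 9)) = 9.2195
d((-2, -3), (-3, 9)) = 12.0416

Closest pair: (-5, -7) and (-2, -3) with distance 5.0

The closest pair is (-5, -7) and (-2, -3) with Euclidean distance 5.0. For 5 points, brute-force pairwise comparison is shown above. For large n, the divide-and-conquer algorithm (sort by x, recurse on halves, check the dividing strip) achieves O(n log n).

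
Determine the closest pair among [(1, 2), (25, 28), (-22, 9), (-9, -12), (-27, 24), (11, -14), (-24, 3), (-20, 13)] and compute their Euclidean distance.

Computing all pairwise distances among 8 points:

d((1, 2), (25, 28)) = 35.3836
d((1, 2), (-22, 9)) = 24.0416
d((1, 2), (-9, -12)) = 17.2047
d((1, 2), (-27, 24)) = 35.609
d((1, 2), (11, -14)) = 18.868
d((1, 2), (-24, 3)) = 25.02
d((1, 2), (-20, 13)) = 23.7065
d((25, 28), (-22, 9)) = 50.6952
d((25, 28), (-9, -12)) = 52.4976
d((25, 28), (-27, 24)) = 52.1536
d((25, 28), (11, -14)) = 44.2719
d((25, 28), (-24, 3)) = 55.0091
d((25, 28), (-20, 13)) = 47.4342
d((-22, 9), (-9, -12)) = 24.6982
d((-22, 9), (-27, 24)) = 15.8114
d((-22, 9), (11, -14)) = 40.2244
d((-22, 9), (-24, 3)) = 6.3246
d((-22, 9), (-20, 13)) = 4.4721 <-- minimum
d((-9, -12), (-27, 24)) = 40.2492
d((-9, -12), (11, -14)) = 20.0998
d((-9, -12), (-24, 3)) = 21.2132
d((-9, -12), (-20, 13)) = 27.313
d((-27, 24), (11, -14)) = 53.7401
d((-27, 24), (-24, 3)) = 21.2132
d((-27, 24), (-20, 13)) = 13.0384
d((11, -14), (-24, 3)) = 38.9102
d((11, -14), (-20, 13)) = 41.1096
d((-24, 3), (-20, 13)) = 10.7703

Closest pair: (-22, 9) and (-20, 13) with distance 4.4721

The closest pair is (-22, 9) and (-20, 13) with Euclidean distance 4.4721. For 8 points, brute-force pairwise comparison is shown above. For large n, the divide-and-conquer algorithm (sort by x, recurse on halves, check the dividing strip) achieves O(n log n).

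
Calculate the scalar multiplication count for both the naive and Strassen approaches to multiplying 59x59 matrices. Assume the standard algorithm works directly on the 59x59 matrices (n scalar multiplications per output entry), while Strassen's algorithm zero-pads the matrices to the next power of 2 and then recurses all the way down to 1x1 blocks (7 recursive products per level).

Matrix multiplication for 59x59 matrices:

Strassen's algorithm requires power-of-2 dimensions. Pad 59x59 to 64x64 (next power of 2).

Standard algorithm: 59^3 = 205379 multiplications
Strassen's algorithm: 7^(log2(64)) = 7^6 = 117649 multiplications
Savings: 205379 - 117649 = 87730 multiplications

Standard: 205379 multiplications (59^3). Strassen: 117649 multiplications (7^6, after padding to 64x64). Strassen reduces 8 recursive multiplications to 7 at each level.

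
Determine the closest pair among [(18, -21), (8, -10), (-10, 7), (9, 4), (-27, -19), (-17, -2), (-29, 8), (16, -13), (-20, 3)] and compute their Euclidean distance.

Computing all pairwise distances among 9 points:

d((18, -21), (8, -10)) = 14.8661
d((18, -21), (-10, 7)) = 39.598
d((18, -21), (9, 4)) = 26.5707
d((18, -21), (-27, -19)) = 45.0444
d((18, -21), (-17, -2)) = 39.8246
d((18, -21), (-29, 8)) = 55.2268
d((18, -21), (16, -13)) = 8.2462
d((18, -21), (-20, 3)) = 44.9444
d((8, -10), (-10, 7)) = 24.7588
d((8, -10), (9, 4)) = 14.0357
d((8, -10), (-27, -19)) = 36.1386
d((8, -10), (-17, -2)) = 26.2488
d((8, -10), (-29, 8)) = 41.1461
d((8, -10), (16, -13)) = 8.544
d((8, -10), (-20, 3)) = 30.8707
d((-10, 7), (9, 4)) = 19.2354
d((-10, 7), (-27, -19)) = 31.0644
d((-10, 7), (-17, -2)) = 11.4018
d((-10, 7), (-29, 8)) = 19.0263
d((-10, 7), (16, -13)) = 32.8024
d((-10, 7), (-20, 3)) = 10.7703
d((9, 4), (-27, -19)) = 42.72
d((9, 4), (-17, -2)) = 26.6833
d((9, 4), (-29, 8)) = 38.2099
d((9, 4), (16, -13)) = 18.3848
d((9, 4), (-20, 3)) = 29.0172
d((-27, -19), (-17, -2)) = 19.7231
d((-27, -19), (-29, 8)) = 27.074
d((-27, -19), (16, -13)) = 43.4166
d((-27, -19), (-20, 3)) = 23.0868
d((-17, -2), (-29, 8)) = 15.6205
d((-17, -2), (16, -13)) = 34.7851
d((-17, -2), (-20, 3)) = 5.831 <-- minimum
d((-29, 8), (16, -13)) = 49.6588
d((-29, 8), (-20, 3)) = 10.2956
d((16, -13), (-20, 3)) = 39.3954

Closest pair: (-17, -2) and (-20, 3) with distance 5.831

The closest pair is (-17, -2) and (-20, 3) with Euclidean distance 5.831. For 9 points, brute-force pairwise comparison is shown above. For large n, the divide-and-conquer algorithm (sort by x, recurse on halves, check the dividing strip) achieves O(n log n).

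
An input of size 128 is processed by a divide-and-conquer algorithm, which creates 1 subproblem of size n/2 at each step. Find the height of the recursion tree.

For divide and conquer with division factor 2:

Problem sizes at each level:
Level 0: 128
Level 1: 64
Level 2: 32
Level 3: 16
Level 4: 8
Level 5: 4
Level 6: 2
Level 7: 1

The root is level 0 and the size-1 base case is level 7 (the tree spans levels 0 through 7, i.e. 8 levels counting the root), so the depth is the number of divisions: log_2(128) = 7

The recursion tree depth is log_2(128) = 7. At each level, the problem size is divided by 2, so it takes 7 divisions to reduce to a base case of size 1. The algorithm makes 1 recursive call at each level.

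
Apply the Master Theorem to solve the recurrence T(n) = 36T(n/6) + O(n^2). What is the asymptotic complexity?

Master Theorem for T(n) = 36T(n/6) + O(n^2):

a = 36, b = 6, c = 2
log_b(a) = log_6(36) = 2.0000

Case 2: c = 2 = log_6(36) = 2.0000
T(n) = O(n^2 log n) = O(n^2 log n)

For T(n) = 36T(n/6) + O(n^2): log_6(36) = 2.0000. This is Case 2 of the Master Theorem (c = log_b(a), equal work at all levels), giving O(n^2 log n).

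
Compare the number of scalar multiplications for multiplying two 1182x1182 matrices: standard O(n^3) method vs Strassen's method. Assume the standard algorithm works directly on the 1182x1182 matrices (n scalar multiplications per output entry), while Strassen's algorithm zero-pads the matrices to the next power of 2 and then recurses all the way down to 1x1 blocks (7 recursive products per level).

Matrix multiplication for 1182x1182 matrices:

Strassen's algorithm requires power-of-2 dimensions. Pad 1182x1182 to 2048x2048 (next power of 2).

Standard algorithm: 1182^3 = 1651400568 multiplications
Strassen's algorithm: 7^(log2(2048)) = 7^11 = 1977326743 multiplications
Difference: 1651400568 - 1977326743 = -325926175 (Strassen uses MORE here due to padding overhead — for small or just-over-power-of-2 n, padding can outweigh the per-level savings)

Standard: 1651400568 multiplications (1182^3). Strassen: 1977326743 multiplications (7^11, after padding to 2048x2048). Strassen reduces 8 recursive multiplications to 7 at each level.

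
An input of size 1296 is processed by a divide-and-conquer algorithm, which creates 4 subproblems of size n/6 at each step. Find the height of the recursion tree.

For divide and conquer with division factor 6:

Problem sizes at each level:
Level 0: 1296
Level 1: 216
Level 2: 36
Level 3: 6
Level 4: 1

The root is level 0 and the size-1 base case is level 4 (the tree spans levels 0 through 4, i.e. 5 levels counting the root), so the depth is the number of divisions: log_6(1296) = 4

The recursion tree depth is log_6(1296) = 4. At each level, the problem size is divided by 6, so it takes 4 divisions to reduce to a base case of size 1. The algorithm makes 4 recursive calls at each level.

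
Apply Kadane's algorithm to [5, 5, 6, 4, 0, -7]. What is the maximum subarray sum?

Using Kadane's algorithm on [5, 5, 6, 4, 0, -7]:

Scanning through the array:
Position 1 (value 5): max_ending_here = 10, max_so_far = 10
Position 2 (value 6): max_ending_here = 16, max_so_far = 16
Position 3 (value 4): max_ending_here = 20, max_so_far = 20
Position 4 (value 0): max_ending_here = 20, max_so_far = 20
Position 5 (value -7): max_ending_here = 13, max_so_far = 20

Maximum subarray: [5, 5, 6, 4]
Maximum sum: 20

The maximum subarray is [5, 5, 6, 4] with sum 20. This subarray runs from index 0 to index 3.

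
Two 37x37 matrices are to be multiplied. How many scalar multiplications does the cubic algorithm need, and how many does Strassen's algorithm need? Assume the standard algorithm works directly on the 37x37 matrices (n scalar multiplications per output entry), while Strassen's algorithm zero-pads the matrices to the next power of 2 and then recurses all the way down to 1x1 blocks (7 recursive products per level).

Matrix multiplication for 37x37 matrices:

Strassen's algorithm requires power-of-2 dimensions. Pad 37x37 to 64x64 (next power of 2).

Standard algorithm: 37^3 = 50653 multiplications
Strassen's algorithm: 7^(log2(64)) = 7^6 = 117649 multiplications
Difference: 50653 - 117649 = -66996 (Strassen uses MORE here due to padding overhead — for small or just-over-power-of-2 n, padding can outweigh the per-level savings)

Standard: 50653 multiplications (37^3). Strassen: 117649 multiplications (7^6, after padding to 64x64). Strassen reduces 8 recursive multiplications to 7 at each level.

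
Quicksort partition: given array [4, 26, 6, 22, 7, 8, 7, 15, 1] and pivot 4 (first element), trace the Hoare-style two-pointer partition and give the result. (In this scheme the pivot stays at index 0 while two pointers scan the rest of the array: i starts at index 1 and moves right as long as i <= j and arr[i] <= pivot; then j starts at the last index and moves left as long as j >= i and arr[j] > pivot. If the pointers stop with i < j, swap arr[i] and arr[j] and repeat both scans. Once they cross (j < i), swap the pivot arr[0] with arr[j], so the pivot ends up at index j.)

Hoare-style two-pointer partition with pivot = 4:

Initial array: [4, 26, 6, 22, 7, 8, 7, 15, 1]

Pointers start at i = 1, j = 8.
i stops at index 1 (arr[1]=26 > 4), j stops at index 8 (arr[8]=1 <= 4): swap arr[1] and arr[8], array becomes [4, 1, 6, 22, 7, 8, 7, 15, 26]
i ends at 2, j ends at 1: the pointers have crossed (j < i), so scanning stops.

Swap pivot arr[0] with arr[1] to place pivot at position 1: [1, 4, 6, 22, 7, 8, 7, 15, 26]
Pivot position: 1

After partitioning with pivot 4, the array becomes [1, 4, 6, 22, 7, 8, 7, 15, 26]. The pivot is placed at index 1. All elements to the left of the pivot are <= 4, and all elements to the right are > 4.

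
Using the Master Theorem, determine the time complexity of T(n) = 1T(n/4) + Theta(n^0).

Master Theorem for T(n) = 1T(n/4) + O(n^0):

a = 1, b = 4, c = 0
log_b(a) = log_4(1) = 0.0000

Case 2: c = 0 = log_4(1) = 0.0000
T(n) = O(n^0 log n) = O(log n)

For T(n) = 1T(n/4) + O(n^0): log_4(1) = 0.0000. This is Case 2 of the Master Theorem (c = log_b(a), equal work at all levels), giving O(log n).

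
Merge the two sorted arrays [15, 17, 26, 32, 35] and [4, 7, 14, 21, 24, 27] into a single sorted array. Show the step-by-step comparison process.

Merging process:

Compare 15 vs 4: take 4 from right. Merged: [4]
Compare 15 vs 7: take 7 from right. Merged: [4, 7]
Compare 15 vs 14: take 14 from right. Merged: [4, 7, 14]
Compare 15 vs 21: take 15 from left. Merged: [4, 7, 14, 15]
Compare 17 vs 21: take 17 from left. Merged: [4, 7, 14, 15, 17]
Compare 26 vs 21: take 21 from right. Merged: [4, 7, 14, 15, 17, 21]
Compare 26 vs 24: take 24 from right. Merged: [4, 7, 14, 15, 17, 21, 24]
Compare 26 vs 27: take 26 from left. Merged: [4, 7, 14, 15, 17, 21, 24, 26]
Compare 32 vs 27: take 27 from right. Merged: [4, 7, 14, 15, 17, 21, 24, 26, 27]
Append remaining from left: [32, 35]. Merged: [4, 7, 14, 15, 17, 21, 24, 26, 27, 32, 35]

Final merged array: [4, 7, 14, 15, 17, 21, 24, 26, 27, 32, 35]
Total comparisons: 9

The merged array is [4, 7, 14, 15, 17, 21, 24, 26, 27, 32, 35], requiring 9 comparisons. The merge step runs in O(n) time where n is the total number of elements.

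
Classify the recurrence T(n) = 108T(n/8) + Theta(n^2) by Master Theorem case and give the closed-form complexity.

Master Theorem for T(n) = 108T(n/8) + O(n^2):

a = 108, b = 8, c = 2
log_b(a) = log_8(108) = 2.2516

Case 1: c = 2 < log_8(108) = 2.2516
T(n) = O(n^(log_8 108))

For T(n) = 108T(n/8) + O(n^2): log_8(108) = 2.2516. This is Case 1 of the Master Theorem (c < log_b(a), work dominated by leaves), giving O(n^(log_8 108)).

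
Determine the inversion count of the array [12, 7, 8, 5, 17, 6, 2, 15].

Finding inversions in [12, 7, 8, 5, 17, 6, 2, 15]:

(0, 1): arr[0]=12 > arr[1]=7
(0, 2): arr[0]=12 > arr[2]=8
(0, 3): arr[0]=12 > arr[3]=5
(0, 5): arr[0]=12 > arr[5]=6
(0, 6): arr[0]=12 > arr[6]=2
(1, 3): arr[1]=7 > arr[3]=5
(1, 5): arr[1]=7 > arr[5]=6
(1, 6): arr[1]=7 > arr[6]=2
(2, 3): arr[2]=8 > arr[3]=5
(2, 5): arr[2]=8 > arr[5]=6
(2, 6): arr[2]=8 > arr[6]=2
(3, 6): arr[3]=5 > arr[6]=2
(4, 5): arr[4]=17 > arr[5]=6
(4, 6): arr[4]=17 > arr[6]=2
(4, 7): arr[4]=17 > arr[7]=15
(5, 6): arr[5]=6 > arr[6]=2

Total inversions: 16

The array has 16 inversion(s): (0,1), (0,2), (0,3), (0,5), (0,6), (1,3), (1,5), (1,6), (2,3), (2,5), (2,6), (3,6), (4,5), (4,6), (4,7), (5,6). Each pair (i,j) satisfies i < j and arr[i] > arr[j].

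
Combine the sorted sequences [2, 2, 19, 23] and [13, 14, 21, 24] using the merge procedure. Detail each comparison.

Merging process:

Compare 2 vs 13: take 2 from left. Merged: [2]
Compare 2 vs 13: take 2 from left. Merged: [2, 2]
Compare 19 vs 13: take 13 from right. Merged: [2, 2, 13]
Compare 19 vs 14: take 14 from right. Merged: [2, 2, 13, 14]
Compare 19 vs 21: take 19 from left. Merged: [2, 2, 13, 14, 19]
Compare 23 vs 21: take 21 from right. Merged: [2, 2, 13, 14, 19, 21]
Compare 23 vs 24: take 23 from left. Merged: [2, 2, 13, 14, 19, 21, 23]
Append remaining from right: [24]. Merged: [2, 2, 13, 14, 19, 21, 23, 24]

Final merged array: [2, 2, 13, 14, 19, 21, 23, 24]
Total comparisons: 7

The merged array is [2, 2, 13, 14, 19, 21, 23, 24], requiring 7 comparisons. The merge step runs in O(n) time where n is the total number of elements.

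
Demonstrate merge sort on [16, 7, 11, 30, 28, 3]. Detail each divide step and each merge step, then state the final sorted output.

Merge sort trace:

Split: [16, 7, 11, 30, 28, 3] -> [16, 7, 11] and [30, 28, 3]
  Split: [16, 7, 11] -> [16] and [7, 11]
    Split: [7, 11] -> [7] and [11]
    Merge: [7] + [11] -> [7, 11]
  Merge: [16] + [7, 11] -> [7, 11, 16]
  Split: [30, 28, 3] -> [30] and [28, 3]
    Split: [28, 3] -> [28] and [3]
    Merge: [28] + [3] -> [3, 28]
  Merge: [30] + [3, 28] -> [3, 28, 30]
Merge: [7, 11, 16] + [3, 28, 30] -> [3, 7, 11, 16, 28, 30]

Final sorted array: [3, 7, 11, 16, 28, 30]

The merge sort proceeds by recursively splitting the array and merging sorted halves.
After all merges, the sorted array is [3, 7, 11, 16, 28, 30].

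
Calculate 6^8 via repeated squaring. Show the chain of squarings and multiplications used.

Computing 6^8 by squaring (build up from 6^1; each line after the first costs one multiplication):

6^1 = 6
6^2 = (6^1)^2 = 6^2 = 36
6^4 = (6^2)^2 = 36^2 = 1296
6^8 = (6^4)^2 = 1296^2 = 1679616

Result: 1679616
Multiplications needed: 3 (3 lines after 6^1)

6^8 = 1679616. Using exponentiation by squaring, this requires 3 multiplications. The key idea: if the exponent is even, square the half-power; if odd, multiply by the base once.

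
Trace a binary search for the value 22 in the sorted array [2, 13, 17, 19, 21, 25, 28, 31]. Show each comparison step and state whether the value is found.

Binary search for 22 in [2, 13, 17, 19, 21, 25, 28, 31]:

lo=0, hi=7, mid=3, arr[mid]=19 -> 19 < 22, search right half
lo=4, hi=7, mid=5, arr[mid]=25 -> 25 > 22, search left half
lo=4, hi=4, mid=4, arr[mid]=21 -> 21 < 22, search right half
lo=5 > hi=4, target 22 not found

Binary search determines that 22 is not in the array after 3 comparisons. The search space was exhausted without finding the target.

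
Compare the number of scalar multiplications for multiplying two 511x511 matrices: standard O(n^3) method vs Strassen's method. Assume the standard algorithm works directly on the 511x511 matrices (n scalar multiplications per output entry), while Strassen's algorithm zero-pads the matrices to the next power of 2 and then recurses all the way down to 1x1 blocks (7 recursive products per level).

Matrix multiplication for 511x511 matrices:

Strassen's algorithm requires power-of-2 dimensions. Pad 511x511 to 512x512 (next power of 2).

Standard algorithm: 511^3 = 133432831 multiplications
Strassen's algorithm: 7^(log2(512)) = 7^9 = 40353607 multiplications
Savings: 133432831 - 40353607 = 93079224 multiplications

Standard: 133432831 multiplications (511^3). Strassen: 40353607 multiplications (7^9, after padding to 512x512). Strassen reduces 8 recursive multiplications to 7 at each level.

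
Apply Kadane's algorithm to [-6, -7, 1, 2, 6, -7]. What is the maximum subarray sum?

Using Kadane's algorithm on [-6, -7, 1, 2, 6, -7]:

Scanning through the array:
Position 1 (value -7): max_ending_here = -7, max_so_far = -6
Position 2 (value 1): max_ending_here = 1, max_so_far = 1
Position 3 (value 2): max_ending_here = 3, max_so_far = 3
Position 4 (value 6): max_ending_here = 9, max_so_far = 9
Position 5 (value -7): max_ending_here = 2, max_so_far = 9

Maximum subarray: [1, 2, 6]
Maximum sum: 9

The maximum subarray is [1, 2, 6] with sum 9. This subarray runs from index 2 to index 4.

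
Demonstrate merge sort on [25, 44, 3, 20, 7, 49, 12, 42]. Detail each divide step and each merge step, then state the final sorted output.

Merge sort trace:

Split: [25, 44, 3, 20, 7, 49, 12, 42] -> [25, 44, 3, 20] and [7, 49, 12, 42]
  Split: [25, 44, 3, 20] -> [25, 44] and [3, 20]
    Split: [25, 44] -> [25] and [44]
    Merge: [25] + [44] -> [25, 44]
    Split: [3, 20] -> [3] and [20]
    Merge: [3] + [20] -> [3, 20]
  Merge: [25, 44] + [3, 20] -> [3, 20, 25, 44]
  Split: [7, 49, 12, 42] -> [7, 49] and [12, 42]
    Split: [7, 49] -> [7] and [49]
    Merge: [7] + [49] -> [7, 49]
    Split: [12, 42] -> [12] and [42]
    Merge: [12] + [42] -> [12, 42]
  Merge: [7, 49] + [12, 42] -> [7, 12, 42, 49]
Merge: [3, 20, 25, 44] + [7, 12, 42, 49] -> [3, 7, 12, 20, 25, 42, 44, 49]

Final sorted array: [3, 7, 12, 20, 25, 42, 44, 49]

The merge sort proceeds by recursively splitting the array and merging sorted halves.
After all merges, the sorted array is [3, 7, 12, 20, 25, 42, 44, 49].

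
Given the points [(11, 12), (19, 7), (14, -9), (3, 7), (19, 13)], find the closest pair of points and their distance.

Computing all pairwise distances among 5 points:

d((11, 12), (19, 7)) = 9.434
d((11, 12), (14, -9)) = 21.2132
d((11, 12), (3, 7)) = 9.434
d((11, 12), (19, 13)) = 8.0623
d((19, 7), (14, -9)) = 16.7631
d((19, 7), (3, 7)) = 16.0
d((19, 7), (19, 13)) = 6.0 <-- minimum
d((14, -9), (3, 7)) = 19.4165
d((14, -9), (19, 13)) = 22.561
d((3, 7), (19, 13)) = 17.088

Closest pair: (19, 7) and (19, 13) with distance 6.0

The closest pair is (19, 7) and (19, 13) with Euclidean distance 6.0. For 5 points, brute-force pairwise comparison is shown above. For large n, the divide-and-conquer algorithm (sort by x, recurse on halves, check the dividing strip) achieves O(n log n).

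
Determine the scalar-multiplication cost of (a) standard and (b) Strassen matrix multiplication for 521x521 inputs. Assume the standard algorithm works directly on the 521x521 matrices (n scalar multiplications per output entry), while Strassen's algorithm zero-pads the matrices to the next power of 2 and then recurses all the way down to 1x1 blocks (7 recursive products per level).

Matrix multiplication for 521x521 matrices:

Strassen's algorithm requires power-of-2 dimensions. Pad 521x521 to 1024x1024 (next power of 2).

Standard algorithm: 521^3 = 141420761 multiplications
Strassen's algorithm: 7^(log2(1024)) = 7^10 = 282475249 multiplications
Difference: 141420761 - 282475249 = -141054488 (Strassen uses MORE here due to padding overhead — for small or just-over-power-of-2 n, padding can outweigh the per-level savings)

Standard: 141420761 multiplications (521^3). Strassen: 282475249 multiplications (7^10, after padding to 1024x1024). Strassen reduces 8 recursive multiplications to 7 at each level.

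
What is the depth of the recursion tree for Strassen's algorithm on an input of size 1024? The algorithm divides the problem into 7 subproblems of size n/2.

For divide and conquer with division factor 2:

Problem sizes at each level:
Level 0: 1024
Level 1: 512
Level 2: 256
Level 3: 128
Level 4: 64
Level 5: 32
Level 6: 16
Level 7: 8
Level 8: 4
Level 9: 2
Level 10: 1

The root is level 0 and the size-1 base case is level 10 (the tree spans levels 0 through 10, i.e. 11 levels counting the root), so the depth is the number of divisions: log_2(1024) = 10

The recursion tree depth is log_2(1024) = 10. At each level, the problem size is divided by 2, so it takes 10 divisions to reduce to a base case of size 1. The algorithm makes 7 recursive calls at each level.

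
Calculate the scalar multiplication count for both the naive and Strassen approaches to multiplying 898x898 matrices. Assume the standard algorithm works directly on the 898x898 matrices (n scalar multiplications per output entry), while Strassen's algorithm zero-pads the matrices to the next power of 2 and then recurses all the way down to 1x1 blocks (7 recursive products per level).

Matrix multiplication for 898x898 matrices:

Strassen's algorithm requires power-of-2 dimensions. Pad 898x898 to 1024x1024 (next power of 2).

Standard algorithm: 898^3 = 724150792 multiplications
Strassen's algorithm: 7^(log2(1024)) = 7^10 = 282475249 multiplications
Savings: 724150792 - 282475249 = 441675543 multiplications

Standard: 724150792 multiplications (898^3). Strassen: 282475249 multiplications (7^10, after padding to 1024x1024). Strassen reduces 8 recursive multiplications to 7 at each level.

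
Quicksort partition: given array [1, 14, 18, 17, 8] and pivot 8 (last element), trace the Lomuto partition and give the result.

Lomuto partition with pivot = 8:

Initial array: [1, 14, 18, 17, 8]

arr[0]=1 <= 8: swap with position 0, array becomes [1, 14, 18, 17, 8]
arr[1]=14 > 8: no swap
arr[2]=18 > 8: no swap
arr[3]=17 > 8: no swap

Place pivot at position 1: [1, 8, 18, 17, 14]
Pivot position: 1

After partitioning with pivot 8, the array becomes [1, 8, 18, 17, 14]. The pivot is placed at index 1. All elements to the left of the pivot are <= 8, and all elements to the right are > 8.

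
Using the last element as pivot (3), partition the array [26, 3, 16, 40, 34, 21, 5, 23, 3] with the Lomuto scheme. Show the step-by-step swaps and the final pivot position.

Lomuto partition with pivot = 3:

Initial array: [26, 3, 16, 40, 34, 21, 5, 23, 3]

arr[0]=26 > 3: no swap
arr[1]=3 <= 3: swap with position 0, array becomes [3, 26, 16, 40, 34, 21, 5, 23, 3]
arr[2]=16 > 3: no swap
arr[3]=40 > 3: no swap
arr[4]=34 > 3: no swap
arr[5]=21 > 3: no swap
arr[6]=5 > 3: no swap
arr[7]=23 > 3: no swap

Place pivot at position 1: [3, 3, 16, 40, 34, 21, 5, 23, 26]
Pivot position: 1

After partitioning with pivot 3, the array becomes [3, 3, 16, 40, 34, 21, 5, 23, 26]. The pivot is placed at index 1. All elements to the left of the pivot are <= 3, and all elements to the right are > 3.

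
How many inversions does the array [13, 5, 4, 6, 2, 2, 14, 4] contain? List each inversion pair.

Finding inversions in [13, 5, 4, 6, 2, 2, 14, 4]:

(0, 1): arr[0]=13 > arr[1]=5
(0, 2): arr[0]=13 > arr[2]=4
(0, 3): arr[0]=13 > arr[3]=6
(0, 4): arr[0]=13 > arr[4]=2
(0, 5): arr[0]=13 > arr[5]=2
(0, 7): arr[0]=13 > arr[7]=4
(1, 2): arr[1]=5 > arr[2]=4
(1, 4): arr[1]=5 > arr[4]=2
(1, 5): arr[1]=5 > arr[5]=2
(1, 7): arr[1]=5 > arr[7]=4
(2, 4): arr[2]=4 > arr[4]=2
(2, 5): arr[2]=4 > arr[5]=2
(3, 4): arr[3]=6 > arr[4]=2
(3, 5): arr[3]=6 > arr[5]=2
(3, 7): arr[3]=6 > arr[7]=4
(6, 7): arr[6]=14 > arr[7]=4

Total inversions: 16

The array has 16 inversion(s): (0,1), (0,2), (0,3), (0,4), (0,5), (0,7), (1,2), (1,4), (1,5), (1,7), (2,4), (2,5), (3,4), (3,5), (3,7), (6,7). Each pair (i,j) satisfies i < j and arr[i] > arr[j].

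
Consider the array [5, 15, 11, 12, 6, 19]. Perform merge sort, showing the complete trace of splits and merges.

Merge sort trace:

Split: [5, 15, 11, 12, 6, 19] -> [5, 15, 11] and [12, 6, 19]
  Split: [5, 15, 11] -> [5] and [15, 11]
    Split: [15, 11] -> [15] and [11]
    Merge: [15] + [11] -> [11, 15]
  Merge: [5] + [11, 15] -> [5, 11, 15]
  Split: [12, 6, 19] -> [12] and [6, 19]
    Split: [6, 19] -> [6] and [19]
    Merge: [6] + [19] -> [6, 19]
  Merge: [12] + [6, 19] -> [6, 12, 19]
Merge: [5, 11, 15] + [6, 12, 19] -> [5, 6, 11, 12, 15, 19]

Final sorted array: [5, 6, 11, 12, 15, 19]

The merge sort proceeds by recursively splitting the array and merging sorted halves.
After all merges, the sorted array is [5, 6, 11, 12, 15, 19].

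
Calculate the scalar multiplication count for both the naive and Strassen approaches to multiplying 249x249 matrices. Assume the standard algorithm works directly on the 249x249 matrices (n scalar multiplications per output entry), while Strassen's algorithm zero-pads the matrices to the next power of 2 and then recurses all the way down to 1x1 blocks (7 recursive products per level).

Matrix multiplication for 249x249 matrices:

Strassen's algorithm requires power-of-2 dimensions. Pad 249x249 to 256x256 (next power of 2).

Standard algorithm: 249^3 = 15438249 multiplications
Strassen's algorithm: 7^(log2(256)) = 7^8 = 5764801 multiplications
Savings: 15438249 - 5764801 = 9673448 multiplications

Standard: 15438249 multiplications (249^3). Strassen: 5764801 multiplications (7^8, after padding to 256x256). Strassen reduces 8 recursive multiplications to 7 at each level.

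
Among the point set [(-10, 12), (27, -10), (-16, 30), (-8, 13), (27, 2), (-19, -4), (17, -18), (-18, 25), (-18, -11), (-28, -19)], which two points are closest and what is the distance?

Computing all pairwise distances among 10 points:

d((-10, 12), (27, -10)) = 43.0465
d((-10, 12), (-16, 30)) = 18.9737
d((-10, 12), (-8, 13)) = 2.2361 <-- minimum
d((-10, 12), (27, 2)) = 38.3275
d((-10, 12), (-19, -4)) = 18.3576
d((-10, 12), (17, -18)) = 40.3609
d((-10, 12), (-18, 25)) = 15.2643
d((-10, 12), (-18, -11)) = 24.3516
d((-10, 12), (-28, -19)) = 35.8469
d((27, -10), (-16, 30)) = 58.7282
d((27, -10), (-8, 13)) = 41.8808
d((27, -10), (27, 2)) = 12.0
d((27, -10), (-19, -4)) = 46.3897
d((27, -10), (17, -18)) = 12.8062
d((27, -10), (-18, 25)) = 57.0088
d((27, -10), (-18, -11)) = 45.0111
d((27, -10), (-28, -19)) = 55.7315
d((-16, 30), (-8, 13)) = 18.7883
d((-16, 30), (27, 2)) = 51.3128
d((-16, 30), (-19, -4)) = 34.1321
d((-16, 30), (17, -18)) = 58.2495
d((-16, 30), (-18, 25)) = 5.3852
d((-16, 30), (-18, -11)) = 41.0488
d((-16, 30), (-28, -19)) = 50.448
d((-8, 13), (27, 2)) = 36.6879
d((-8, 13), (-19, -4)) = 20.2485
d((-8, 13), (17, -18)) = 39.8246
d((-8, 13), (-18, 25)) = 15.6205
d((-8, 13), (-18, -11)) = 26.0
d((-8, 13), (-28, -19)) = 37.7359
d((27, 2), (-19, -4)) = 46.3897
d((27, 2), (17, -18)) = 22.3607
d((27, 2), (-18, 25)) = 50.5371
d((27, 2), (-18, -11)) = 46.8402
d((27, 2), (-28, -19)) = 58.8727
d((-19, -4), (17, -18)) = 38.6264
d((-19, -4), (-18, 25)) = 29.0172
d((-19, -4), (-18, -11)) = 7.0711
d((-19, -4), (-28, -19)) = 17.4929
d((17, -18), (-18, 25)) = 55.4437
d((17, -18), (-18, -11)) = 35.6931
d((17, -18), (-28, -19)) = 45.0111
d((-18, 25), (-18, -11)) = 36.0
d((-18, 25), (-28, -19)) = 45.1221
d((-18, -11), (-28, -19)) = 12.8062

Closest pair: (-10, 12) and (-8, 13) with distance 2.2361

The closest pair is (-10, 12) and (-8, 13) with Euclidean distance 2.2361. For 10 points, brute-force pairwise comparison is shown above. For large n, the divide-and-conquer algorithm (sort by x, recurse on halves, check the dividing strip) achieves O(n log n).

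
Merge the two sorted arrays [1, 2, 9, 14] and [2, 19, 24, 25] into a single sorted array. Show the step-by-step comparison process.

Merging process:

Compare 1 vs 2: take 1 from left. Merged: [1]
Compare 2 vs 2: take 2 from left. Merged: [1, 2]
Compare 9 vs 2: take 2 from right. Merged: [1, 2, 2]
Compare 9 vs 19: take 9 from left. Merged: [1, 2, 2, 9]
Compare 14 vs 19: take 14 from left. Merged: [1, 2, 2, 9, 14]
Append remaining from right: [19, 24, 25]. Merged: [1, 2, 2, 9, 14, 19, 24, 25]

Final merged array: [1, 2, 2, 9, 14, 19, 24, 25]
Total comparisons: 5

The merged array is [1, 2, 2, 9, 14, 19, 24, 25], requiring 5 comparisons. The merge step runs in O(n) time where n is the total number of elements.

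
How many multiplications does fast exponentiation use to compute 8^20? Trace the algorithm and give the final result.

Computing 8^20 by squaring (build up from 8^1; each line after the first costs one multiplication):

8^1 = 8
8^2 = (8^1)^2 = 8^2 = 64
8^4 = (8^2)^2 = 64^2 = 4096
8^5 = 8 * 8^4 = 8 * 4096 = 32768
8^10 = (8^5)^2 = 32768^2 = 1073741824
8^20 = (8^10)^2 = 1073741824^2 = 1152921504606846976

Result: 1152921504606846976
Multiplications needed: 5 (5 lines after 8^1)

8^20 = 1152921504606846976. Using exponentiation by squaring, this requires 5 multiplications. The key idea: if the exponent is even, square the half-power; if odd, multiply by the base once.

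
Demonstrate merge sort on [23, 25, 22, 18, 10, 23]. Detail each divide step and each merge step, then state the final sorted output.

Merge sort trace:

Split: [23, 25, 22, 18, 10, 23] -> [23, 25, 22] and [18, 10, 23]
  Split: [23, 25, 22] -> [23] and [25, 22]
    Split: [25, 22] -> [25] and [22]
    Merge: [25] + [22] -> [22, 25]
  Merge: [23] + [22, 25] -> [22, 23, 25]
  Split: [18, 10, 23] -> [18] and [10, 23]
    Split: [10, 23] -> [10] and [23]
    Merge: [10] + [23] -> [10, 23]
  Merge: [18] + [10, 23] -> [10, 18, 23]
Merge: [22, 23, 25] + [10, 18, 23] -> [10, 18, 22, 23, 23, 25]

Final sorted array: [10, 18, 22, 23, 23, 25]

The merge sort proceeds by recursively splitting the array and merging sorted halves.
After all merges, the sorted array is [10, 18, 22, 23, 23, 25].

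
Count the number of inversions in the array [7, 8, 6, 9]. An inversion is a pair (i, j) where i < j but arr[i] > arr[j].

Finding inversions in [7, 8, 6, 9]:

(0, 2): arr[0]=7 > arr[2]=6
(1, 2): arr[1]=8 > arr[2]=6

Total inversions: 2

The array has 2 inversion(s): (0,2), (1,2). Each pair (i,j) satisfies i < j and arr[i] > arr[j].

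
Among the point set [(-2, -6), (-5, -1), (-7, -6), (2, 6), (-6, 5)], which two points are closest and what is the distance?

Computing all pairwise distances among 5 points:

d((-2, -6), (-5, -1)) = 5.831
d((-2, -6), (-7, -6)) = 5.0 <-- minimum
d((-2, -6), (2, 6)) = 12.6491
d((-2, -6), (-6, 5)) = 11.7047
d((-5, -1), (-7, -6)) = 5.3852
d((-5, -1), (2, 6)) = 9.8995
d((-5, -1), (-6, 5)) = 6.0828
d((-7, -6), (2, 6)) = 15.0
d((-7, -6), (-6, 5)) = 11.0454
d((2, 6), (-6, 5)) = 8.0623

Closest pair: (-2, -6) and (-7, -6) with distance 5.0

The closest pair is (-2, -6) and (-7, -6) with Euclidean distance 5.0. For 5 points, brute-force pairwise comparison is shown above. For large n, the divide-and-conquer algorithm (sort by x, recurse on halves, check the dividing strip) achieves O(n log n).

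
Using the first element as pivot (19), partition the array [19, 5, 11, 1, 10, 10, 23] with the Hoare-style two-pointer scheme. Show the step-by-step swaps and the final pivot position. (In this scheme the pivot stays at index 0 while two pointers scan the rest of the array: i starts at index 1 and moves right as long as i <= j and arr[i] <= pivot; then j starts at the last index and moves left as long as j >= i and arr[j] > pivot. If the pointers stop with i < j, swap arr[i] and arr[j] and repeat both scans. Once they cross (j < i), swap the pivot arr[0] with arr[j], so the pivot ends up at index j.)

Hoare-style two-pointer partition with pivot = 19:

Initial array: [19, 5, 11, 1, 10, 10, 23]

Pointers start at i = 1, j = 6.
i ends at 6, j ends at 5: the pointers have crossed (j < i), so scanning stops.

Swap pivot arr[0] with arr[5] to place pivot at position 5: [10, 5, 11, 1, 10, 19, 23]
Pivot position: 5

After partitioning with pivot 19, the array becomes [10, 5, 11, 1, 10, 19, 23]. The pivot is placed at index 5. All elements to the left of the pivot are <= 19, and all elements to the right are > 19.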